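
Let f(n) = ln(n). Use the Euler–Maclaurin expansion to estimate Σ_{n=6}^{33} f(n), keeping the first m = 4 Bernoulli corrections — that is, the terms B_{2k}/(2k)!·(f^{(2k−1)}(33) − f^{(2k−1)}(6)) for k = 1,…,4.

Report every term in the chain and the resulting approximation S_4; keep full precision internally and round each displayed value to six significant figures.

∫_6^33 ln(x) dx evaluates to 77.6342.
Endpoint term: (f(6) + f(33))/2 = (1.79176 + 3.49651)/2 = 2.64413.
So far: 80.2783.
Correction k=1: B_{2}/2! · (f^{(1)}(33) − f^{(1)}(6)) = 1/12 · (0.0303030 − 0.166667) = -0.0113636.
After k=1: 80.2670.
Correction k=2: B_{4}/4! · (f^{(3)}(33) − f^{(3)}(6)) = −1/720 · (5.56529e-05 − 0.00925926) = 1.27828e-05.
After k=2: 80.2670.
Correction k=3: B_{6}/6! · (f^{(5)}(33) − f^{(5)}(6)) = 1/30240 · (6.13256e-07 − 0.00308642) = -1.02044e-07.
After k=3: 80.2670.
Correction k=4: B_{8}/8! · (f^{(7)}(33) − f^{(7)}(6)) = −1/1209600 · (1.68941e-08 − 0.00257202) = 2.12632e-09.

S_4 ≈ 80.2670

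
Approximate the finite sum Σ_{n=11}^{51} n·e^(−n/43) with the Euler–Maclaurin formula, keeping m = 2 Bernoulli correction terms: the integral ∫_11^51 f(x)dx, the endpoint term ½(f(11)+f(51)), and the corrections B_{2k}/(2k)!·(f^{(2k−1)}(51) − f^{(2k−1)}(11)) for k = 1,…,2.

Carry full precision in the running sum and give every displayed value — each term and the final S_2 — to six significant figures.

The integral term ∫_11^51 x·e^(−x/43) dx = 563.359.
½[f(11) + f(51)] = ½[8.51715 + 15.5767] = 12.0469.
So far: 575.406.
Order-1 term: 1/12 · (-0.0568235 − 0.576213) = -0.0527530.
Running total after k=1: 575.353.
Order-2 term: −1/720 · (0.000299637 − 0.00114915) = 1.17988e-06.

S_2 ≈ 575.353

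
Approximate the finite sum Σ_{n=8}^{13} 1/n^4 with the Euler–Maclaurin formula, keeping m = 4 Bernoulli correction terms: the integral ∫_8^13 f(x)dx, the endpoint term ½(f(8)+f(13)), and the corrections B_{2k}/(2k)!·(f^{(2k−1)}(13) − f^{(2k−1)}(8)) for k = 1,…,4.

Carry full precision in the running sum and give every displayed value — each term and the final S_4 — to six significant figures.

S_4 ≈ 0.000648096

∫_8^13 1/x^4 dx evaluates to 0.000499320.
½[f(8) + f(13)] = ½[0.000244141 + 3.50128e-05] = 0.000139577.
Integral + boundary = 0.000638896.
Correction k=1: B_{2}/2! · (f^{(1)}(13) − f^{(1)}(8)) = 1/12 · (-1.07732e-05 − (-0.000122070)) = 9.27476e-06.
After k=1: 0.000648171.
Correction k=2: B_{4}/4! · (f^{(3)}(13) − f^{(3)}(8)) = −1/720 · (-1.91240e-06 − (-5.72205e-05)) = -7.68168e-08.
After k=2: 0.000648094.
Correction k=3: B_{6}/6! · (f^{(5)}(13) − f^{(5)}(8)) = 1/30240 · (-6.33693e-07 − (-5.00679e-05)) = 1.63473e-09.
After k=3: 0.000648096.
Correction k=4: B_{8}/8! · (f^{(7)}(13) − f^{(7)}(8)) = −1/1209600 · (-3.37470e-07 − (-7.04080e-05)) = -5.79287e-11.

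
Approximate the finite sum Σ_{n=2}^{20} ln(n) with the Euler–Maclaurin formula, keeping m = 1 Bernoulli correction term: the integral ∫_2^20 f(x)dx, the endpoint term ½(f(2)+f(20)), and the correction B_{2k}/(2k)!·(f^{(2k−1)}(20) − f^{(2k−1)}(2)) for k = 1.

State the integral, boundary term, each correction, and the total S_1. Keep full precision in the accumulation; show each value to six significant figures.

The integral term ∫_2^20 ln(x) dx = 40.5284.
Endpoint term: (f(2) + f(20))/2 = (0.693147 + 2.99573)/2 = 1.84444.
Running total after boundary: 42.3728.
k=1: B_{2}/(2)! × [f^{(1)}(20) − f^{(1)}(2)] = 1/12 × (0.0500000 − 0.500000) = -0.0375000.

S_1 ≈ 42.3353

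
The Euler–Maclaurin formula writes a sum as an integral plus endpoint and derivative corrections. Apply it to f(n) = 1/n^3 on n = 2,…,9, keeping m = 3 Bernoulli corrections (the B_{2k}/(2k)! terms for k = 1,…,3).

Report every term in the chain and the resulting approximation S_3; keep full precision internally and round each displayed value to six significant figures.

S_3 ≈ 0.196624

The integral term ∫_2^9 1/x^3 dx = 0.118827.
½[f(2) + f(9)] = ½[0.125000 + 0.00137174] = 0.0631859.
Running total after boundary: 0.182013.
Correction k=1: B_{2}/2! · (f^{(1)}(9) − f^{(1)}(2)) = 1/12 · (-0.000457247 − (-0.187500)) = 0.0155869.
After k=1: 0.197600.
Correction k=2: B_{4}/4! · (f^{(3)}(9) − f^{(3)}(2)) = −1/720 · (-0.000112901 − (-0.937500)) = -0.00130193.
After k=2: 0.196298.
Correction k=3: B_{6}/6! · (f^{(5)}(9) − f^{(5)}(2)) = 1/30240 · (-5.85410e-05 − (-9.84375)) = 0.000325519.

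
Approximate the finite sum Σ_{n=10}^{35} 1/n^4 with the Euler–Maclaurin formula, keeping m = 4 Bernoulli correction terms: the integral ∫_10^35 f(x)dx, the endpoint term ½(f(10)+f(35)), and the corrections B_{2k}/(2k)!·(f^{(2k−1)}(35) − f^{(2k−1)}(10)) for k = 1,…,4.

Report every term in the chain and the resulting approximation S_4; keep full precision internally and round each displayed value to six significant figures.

S_4 ≈ 0.000379203

∫_10^35 1/x^4 dx evaluates to 0.000325559.
Boundary: ½(f(10) + f(35)) = ½(0.000100000 + 6.66389e-07) = 5.03332e-05.
Integral + boundary = 0.000375892.
k=1: B_{2}/(2)! × [f^{(1)}(35) − f^{(1)}(10)] = 1/12 × (-7.61587e-08 − (-4.00000e-05)) = 3.32699e-06.
Partial sum through k=1: 0.000379219.
k=2: B_{4}/(4)! × [f^{(3)}(35) − f^{(3)}(10)] = −1/720 × (-1.86511e-09 − (-1.20000e-05)) = -1.66641e-08.
Partial sum through k=2: 0.000379202.
k=3: B_{6}/(6)! × [f^{(5)}(35) − f^{(5)}(10)] = 1/30240 × (-8.52623e-11 − (-6.72000e-06)) = 2.22219e-10.
Partial sum through k=3: 0.000379203.
k=4: B_{8}/(8)! × [f^{(7)}(35) − f^{(7)}(10)] = −1/1209600 × (-6.26417e-12 − (-6.04800e-06)) = -4.99999e-12.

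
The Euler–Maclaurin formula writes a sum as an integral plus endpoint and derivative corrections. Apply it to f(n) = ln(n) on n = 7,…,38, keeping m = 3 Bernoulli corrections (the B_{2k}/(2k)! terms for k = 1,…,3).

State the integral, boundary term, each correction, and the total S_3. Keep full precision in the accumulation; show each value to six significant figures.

Integral: ∫_7^38 ln(x) dx = 93.6069.
Endpoint term: (f(7) + f(38))/2 = (1.94591 + 3.63759)/2 = 2.79175.
Integral + boundary = 96.3987.
Correction k=1: B_{2}/2! · (f^{(1)}(38) − f^{(1)}(7)) = 1/12 · (0.0263158 − 0.142857) = -0.00971178.
After k=1: 96.3889.
Correction k=2: B_{4}/4! · (f^{(3)}(38) − f^{(3)}(7)) = −1/720 · (3.64485e-05 − 0.00583090) = 8.04785e-06.
After k=2: 96.3889.
Correction k=3: B_{6}/6! · (f^{(5)}(38) − f^{(5)}(7)) = 1/30240 · (3.02896e-07 − 0.00142798) = -4.72114e-08.

S_3 ≈ 96.3889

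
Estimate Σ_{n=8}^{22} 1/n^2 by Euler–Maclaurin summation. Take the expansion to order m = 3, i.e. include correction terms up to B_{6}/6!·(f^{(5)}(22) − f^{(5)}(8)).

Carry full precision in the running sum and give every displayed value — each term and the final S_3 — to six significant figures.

The integral term ∫_8^22 1/x^2 dx = 0.0795455.
Boundary: ½(f(8) + f(22)) = ½(0.0156250 + 0.00206612) = 0.00884556.
Integral + boundary = 0.0883910.
k=1: B_{2}/(2)! × [f^{(1)}(22) − f^{(1)}(8)] = 1/12 × (-0.000187829 − (-0.00390625)) = 0.000309868.
Running total after k=1: 0.0887009.
k=2: B_{4}/(4)! × [f^{(3)}(22) − f^{(3)}(8)] = −1/720 × (-4.65691e-06 − (-0.000732422)) = -1.01078e-06.
Running total after k=2: 0.0886999.
k=3: B_{6}/(6)! × [f^{(5)}(22) − f^{(5)}(8)] = 1/30240 × (-2.88651e-07 − (-0.000343323)) = 1.13437e-08.

S_3 ≈ 0.0886999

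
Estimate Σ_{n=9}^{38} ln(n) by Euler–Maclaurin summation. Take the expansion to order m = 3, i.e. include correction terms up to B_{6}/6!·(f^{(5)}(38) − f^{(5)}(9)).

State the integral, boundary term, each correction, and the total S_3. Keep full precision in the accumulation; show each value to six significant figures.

S_3 ≈ 92.3636

∫_9^38 ln(x) dx evaluates to 89.4533.
Boundary: ½(f(9) + f(38)) = ½(2.19722 + 3.63759) = 2.91741.
Integral + boundary = 92.3707.
Correction k=1: B_{2}/2! · (f^{(1)}(38) − f^{(1)}(9)) = 1/12 · (0.0263158 − 0.111111) = -0.00706628.
After k=1: 92.3636.
Correction k=2: B_{4}/4! · (f^{(3)}(38) − f^{(3)}(9)) = −1/720 · (3.64485e-05 − 0.00274348) = 3.75977e-06.
After k=2: 92.3636.
Correction k=3: B_{6}/6! · (f^{(5)}(38) − f^{(5)}(9)) = 1/30240 · (3.02896e-07 − 0.000406442) = -1.34305e-08.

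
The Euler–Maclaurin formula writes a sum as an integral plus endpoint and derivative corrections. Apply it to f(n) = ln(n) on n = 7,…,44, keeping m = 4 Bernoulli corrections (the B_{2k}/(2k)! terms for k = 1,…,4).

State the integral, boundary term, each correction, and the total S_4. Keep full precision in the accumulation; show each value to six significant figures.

∫_7^44 ln(x) dx evaluates to 115.883.
Endpoint term: (f(7) + f(44))/2 = (1.94591 + 3.78419)/2 = 2.86505.
Integral + boundary = 118.748.
Correction k=1: B_{2}/2! · (f^{(1)}(44) − f^{(1)}(7)) = 1/12 · (0.0227273 − 0.142857) = -0.0100108.
Running total after k=1: 118.738.
Correction k=2: B_{4}/4! · (f^{(3)}(44) − f^{(3)}(7)) = −1/720 · (2.34786e-05 − 0.00583090) = 8.06587e-06.
Running total after k=2: 118.738.
Correction k=3: B_{6}/6! · (f^{(5)}(44) − f^{(5)}(7)) = 1/30240 · (1.45528e-07 − 0.00142798) = -4.72166e-08.
Running total after k=3: 118.738.
Correction k=4: B_{8}/8! · (f^{(7)}(44) − f^{(7)}(7)) = −1/1209600 · (2.25509e-09 − 0.000874271) = 7.22775e-10.

S_4 ≈ 118.738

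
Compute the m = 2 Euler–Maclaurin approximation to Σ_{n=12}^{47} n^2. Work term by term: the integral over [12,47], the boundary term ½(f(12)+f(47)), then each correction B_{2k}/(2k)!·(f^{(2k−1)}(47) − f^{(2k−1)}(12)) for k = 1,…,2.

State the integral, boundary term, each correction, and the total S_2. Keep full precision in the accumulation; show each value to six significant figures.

∫_12^47 x^2 dx evaluates to 34031.7.
Endpoint term: (f(12) + f(47))/2 = (144.000 + 2209.00)/2 = 1176.50.
So far: 35208.2.
k=1: B_{2}/(2)! × [f^{(1)}(47) − f^{(1)}(12)] = 1/12 × (94.0000 − 24.0000) = 5.83333.
Partial sum through k=1: 35214.0.
k=2: B_{4}/(4)! × [f^{(3)}(47) − f^{(3)}(12)] = −1/720 × (0.00000 − 0.00000) = 0.00000.

S_2 ≈ 35214.0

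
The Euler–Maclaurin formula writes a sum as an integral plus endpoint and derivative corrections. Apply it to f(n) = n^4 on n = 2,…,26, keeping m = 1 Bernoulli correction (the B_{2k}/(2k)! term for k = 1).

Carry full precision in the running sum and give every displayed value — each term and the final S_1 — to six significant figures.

S_1 ≈ 2.61062e+06

Integral: ∫_2^26 x^4 dx = 2.37627e+06.
Endpoint term: (f(2) + f(26))/2 = (16.0000 + 456976)/2 = 228496.
So far: 2.60476e+06.
k=1: B_{2}/(2)! × [f^{(1)}(26) − f^{(1)}(2)] = 1/12 × (70304.0 − 32.0000) = 5856.00.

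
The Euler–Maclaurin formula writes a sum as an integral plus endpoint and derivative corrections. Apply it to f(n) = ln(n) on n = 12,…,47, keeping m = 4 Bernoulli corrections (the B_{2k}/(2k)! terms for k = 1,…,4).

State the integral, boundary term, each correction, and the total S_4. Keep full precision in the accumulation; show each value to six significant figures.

S_4 ≈ 119.300

Integral: ∫_12^47 ln(x) dx = 116.138.
Endpoint term: (f(12) + f(47))/2 = (2.48491 + 3.85015)/2 = 3.16753.
So far: 119.306.
k=1: B_{2}/(2)! × [f^{(1)}(47) − f^{(1)}(12)] = 1/12 × (0.0212766 − 0.0833333) = -0.00517139.
Partial sum through k=1: 119.300.
k=2: B_{4}/(4)! × [f^{(3)}(47) − f^{(3)}(12)] = −1/720 × (1.92636e-05 − 0.00115741) = 1.58076e-06.
Partial sum through k=2: 119.300.
k=3: B_{6}/(6)! × [f^{(5)}(47) − f^{(5)}(12)] = 1/30240 × (1.04646e-07 − 9.64506e-05) = -3.18604e-09.
Partial sum through k=3: 119.300.
k=4: B_{8}/(8)! × [f^{(7)}(47) − f^{(7)}(12)] = −1/1209600 × (1.42117e-09 − 2.00939e-05) = 1.66108e-11.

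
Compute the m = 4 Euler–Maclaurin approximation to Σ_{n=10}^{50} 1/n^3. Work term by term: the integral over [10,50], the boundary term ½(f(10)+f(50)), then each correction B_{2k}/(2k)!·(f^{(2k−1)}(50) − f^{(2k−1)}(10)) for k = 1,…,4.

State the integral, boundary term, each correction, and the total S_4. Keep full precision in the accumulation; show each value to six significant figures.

S_4 ≈ 0.00532888

∫_10^50 1/x^3 dx evaluates to 0.00480000.
Endpoint term: (f(10) + f(50))/2 = (0.00100000 + 8.00000e-06)/2 = 0.000504000.
Running total after boundary: 0.00530400.
Order-1 term: 1/12 · (-4.80000e-07 − (-0.000300000)) = 2.49600e-05.
Running total after k=1: 0.00532896.
Order-2 term: −1/720 · (-3.84000e-09 − (-6.00000e-05)) = -8.33280e-08.
Running total after k=2: 0.00532888.
Order-3 term: 1/30240 · (-6.45120e-11 − (-2.52000e-05)) = 8.33331e-10.
Running total after k=3: 0.00532888.
Order-4 term: −1/1209600 · (-1.85795e-12 − (-1.81440e-05)) = -1.50000e-11.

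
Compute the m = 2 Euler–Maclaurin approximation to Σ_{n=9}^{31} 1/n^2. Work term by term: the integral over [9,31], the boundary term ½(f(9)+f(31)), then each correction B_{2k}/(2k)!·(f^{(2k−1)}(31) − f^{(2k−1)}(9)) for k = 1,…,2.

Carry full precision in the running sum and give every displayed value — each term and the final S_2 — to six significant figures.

The integral term ∫_9^31 1/x^2 dx = 0.0788530.
Endpoint term: (f(9) + f(31))/2 = (0.0123457 + 0.00104058)/2 = 0.00669313.
So far: 0.0855462.
k=1: B_{2}/(2)! × [f^{(1)}(31) − f^{(1)}(9)] = 1/12 × (-6.71344e-05 − (-0.00274348)) = 0.000223029.
After k=1: 0.0857692.
k=2: B_{4}/(4)! × [f^{(3)}(31) − f^{(3)}(9)] = −1/720 × (-8.38306e-07 − (-0.000406442)) = -5.63339e-07.

S_2 ≈ 0.0857686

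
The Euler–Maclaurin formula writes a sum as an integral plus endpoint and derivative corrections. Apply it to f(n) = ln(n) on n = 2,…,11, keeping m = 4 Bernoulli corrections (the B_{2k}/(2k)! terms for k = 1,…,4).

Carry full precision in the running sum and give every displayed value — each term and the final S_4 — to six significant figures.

S_4 ≈ 17.5023

Integral: ∫_2^11 ln(x) dx = 15.9906.
Boundary: ½(f(2) + f(11)) = ½(0.693147 + 2.39790) = 1.54552.
So far: 17.5361.
Order-1 term: 1/12 · (0.0909091 − 0.500000) = -0.0340909.
Partial sum through k=1: 17.5020.
Order-2 term: −1/720 · (0.00150263 − 0.250000) = 0.000345135.
Partial sum through k=2: 17.5023.
Order-3 term: 1/30240 · (0.000149021 − 0.750000) = -2.47967e-05.
Partial sum through k=3: 17.5023.
Order-4 term: −1/1209600 · (3.69474e-05 − 5.62500) = 4.65027e-06.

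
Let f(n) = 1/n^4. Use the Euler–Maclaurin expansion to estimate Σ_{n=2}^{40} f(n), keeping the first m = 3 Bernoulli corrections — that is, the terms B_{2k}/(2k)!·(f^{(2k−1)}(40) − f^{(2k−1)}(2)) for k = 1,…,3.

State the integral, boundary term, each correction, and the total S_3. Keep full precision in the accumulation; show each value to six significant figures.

S_3 ≈ 0.0824603

The integral term ∫_2^40 1/x^4 dx = 0.0416615.
Boundary: ½(f(2) + f(40)) = ½(0.0625000 + 3.90625e-07) = 0.0312502.
Integral + boundary = 0.0729117.
Correction k=1: B_{2}/2! · (f^{(1)}(40) − f^{(1)}(2)) = 1/12 · (-3.90625e-08 − (-0.125000)) = 0.0104167.
After k=1: 0.0833283.
Correction k=2: B_{4}/4! · (f^{(3)}(40) − f^{(3)}(2)) = −1/720 · (-7.32422e-10 − (-0.937500)) = -0.00130208.
After k=2: 0.0820262.
Correction k=3: B_{6}/6! · (f^{(5)}(40) − f^{(5)}(2)) = 1/30240 · (-2.56348e-11 − (-13.1250)) = 0.000434028.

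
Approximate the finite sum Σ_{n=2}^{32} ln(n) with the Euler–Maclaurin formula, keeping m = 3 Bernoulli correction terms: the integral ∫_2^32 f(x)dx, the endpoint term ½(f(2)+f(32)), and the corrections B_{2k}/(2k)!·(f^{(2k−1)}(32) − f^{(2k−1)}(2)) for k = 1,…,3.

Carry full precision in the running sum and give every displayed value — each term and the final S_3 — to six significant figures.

S_3 ≈ 81.5580

The integral term ∫_2^32 ln(x) dx = 79.5173.
Boundary: ½(f(2) + f(32)) = ½(0.693147 + 3.46574) = 2.07944.
So far: 81.5967.
Correction k=1: B_{2}/2! · (f^{(1)}(32) − f^{(1)}(2)) = 1/12 · (0.0312500 − 0.500000) = -0.0390625.
Running total after k=1: 81.5576.
Correction k=2: B_{4}/4! · (f^{(3)}(32) − f^{(3)}(2)) = −1/720 · (6.10352e-05 − 0.250000) = 0.000347137.
Running total after k=2: 81.5580.
Correction k=3: B_{6}/6! · (f^{(5)}(32) − f^{(5)}(2)) = 1/30240 · (7.15256e-07 − 0.750000) = -2.48016e-05.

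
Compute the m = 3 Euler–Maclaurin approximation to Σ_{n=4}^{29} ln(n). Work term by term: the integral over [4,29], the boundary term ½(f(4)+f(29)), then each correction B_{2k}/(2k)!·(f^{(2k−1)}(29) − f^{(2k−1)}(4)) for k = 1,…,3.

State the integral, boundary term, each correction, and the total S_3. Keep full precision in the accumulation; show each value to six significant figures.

S_3 ≈ 69.4653

∫_4^29 ln(x) dx evaluates to 67.1064.
½[f(4) + f(29)] = ½[1.38629 + 3.36730] = 2.37680.
Integral + boundary = 69.4832.
Correction k=1: B_{2}/2! · (f^{(1)}(29) − f^{(1)}(4)) = 1/12 · (0.0344828 − 0.250000) = -0.0179598.
After k=1: 69.4652.
Correction k=2: B_{4}/4! · (f^{(3)}(29) − f^{(3)}(4)) = −1/720 · (8.20042e-05 − 0.0312500) = 4.32889e-05.
After k=2: 69.4653.
Correction k=3: B_{6}/6! · (f^{(5)}(29) − f^{(5)}(4)) = 1/30240 · (1.17010e-06 − 0.0234375) = -7.75011e-07.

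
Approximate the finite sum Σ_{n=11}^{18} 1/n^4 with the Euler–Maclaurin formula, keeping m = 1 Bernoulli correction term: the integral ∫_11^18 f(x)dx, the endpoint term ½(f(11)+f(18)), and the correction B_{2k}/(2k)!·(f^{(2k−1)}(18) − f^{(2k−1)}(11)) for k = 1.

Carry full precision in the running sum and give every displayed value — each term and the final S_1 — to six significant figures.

The integral term ∫_11^18 1/x^4 dx = 0.000193282.
½[f(11) + f(18)] = ½[6.83013e-05 + 9.52599e-06] = 3.89137e-05.
Integral + boundary = 0.000232196.
k=1: B_{2}/(2)! × [f^{(1)}(18) − f^{(1)}(11)] = 1/12 × (-2.11689e-06 − (-2.48369e-05)) = 1.89333e-06.

S_1 ≈ 0.000234089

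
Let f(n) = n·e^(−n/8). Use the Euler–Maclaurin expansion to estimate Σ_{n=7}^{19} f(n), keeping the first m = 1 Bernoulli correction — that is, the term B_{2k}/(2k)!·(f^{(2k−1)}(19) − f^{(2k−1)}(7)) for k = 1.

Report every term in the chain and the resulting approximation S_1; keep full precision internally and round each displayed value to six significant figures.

S_1 ≈ 32.2600

The integral term ∫_7^19 x·e^(−x/8) dx = 29.9323.
Endpoint term: (f(7) + f(19))/2 = (2.91803 + 1.76728)/2 = 2.34265.
Integral + boundary = 32.2750.
Correction k=1: B_{2}/2! · (f^{(1)}(19) − f^{(1)}(7)) = 1/12 · (-0.127895 − 0.0521078) = -0.0150002.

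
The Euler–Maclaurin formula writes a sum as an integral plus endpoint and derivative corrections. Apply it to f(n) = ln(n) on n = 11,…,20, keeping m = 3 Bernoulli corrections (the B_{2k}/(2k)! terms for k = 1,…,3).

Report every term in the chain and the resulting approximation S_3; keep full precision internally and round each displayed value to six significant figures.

S_3 ≈ 27.2312

Integral: ∫_11^20 ln(x) dx = 24.5378.
½[f(11) + f(20)] = ½[2.39790 + 2.99573] = 2.69681.
So far: 27.2346.
k=1: B_{2}/(2)! × [f^{(1)}(20) − f^{(1)}(11)] = 1/12 × (0.0500000 − 0.0909091) = -0.00340909.
Running total after k=1: 27.2312.
k=2: B_{4}/(4)! × [f^{(3)}(20) − f^{(3)}(11)] = −1/720 × (0.000250000 − 0.00150263) = 1.73976e-06.
Running total after k=2: 27.2312.
k=3: B_{6}/(6)! × [f^{(5)}(20) − f^{(5)}(11)] = 1/30240 × (7.50000e-06 − 0.000149021) = -4.67993e-09.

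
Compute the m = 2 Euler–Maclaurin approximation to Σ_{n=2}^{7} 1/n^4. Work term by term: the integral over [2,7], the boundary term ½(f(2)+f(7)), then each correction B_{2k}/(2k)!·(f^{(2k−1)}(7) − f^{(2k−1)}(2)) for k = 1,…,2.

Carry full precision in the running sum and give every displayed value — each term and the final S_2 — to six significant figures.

S_2 ≈ 0.0812480

The integral term ∫_2^7 1/x^4 dx = 0.0406948.
Endpoint term: (f(2) + f(7))/2 = (0.0625000 + 0.000416493)/2 = 0.0314582.
Running total after boundary: 0.0721531.
k=1: B_{2}/(2)! × [f^{(1)}(7) − f^{(1)}(2)] = 1/12 × (-0.000237996 − (-0.125000)) = 0.0103968.
Running total after k=1: 0.0825499.
k=2: B_{4}/(4)! × [f^{(3)}(7) − f^{(3)}(2)] = −1/720 × (-0.000145712 − (-0.937500)) = -0.00130188.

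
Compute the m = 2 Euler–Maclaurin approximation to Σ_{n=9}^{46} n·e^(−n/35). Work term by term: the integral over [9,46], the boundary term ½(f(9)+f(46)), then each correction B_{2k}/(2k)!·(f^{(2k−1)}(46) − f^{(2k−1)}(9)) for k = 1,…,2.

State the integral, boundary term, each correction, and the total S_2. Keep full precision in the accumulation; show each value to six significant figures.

S_2 ≈ 438.752

The integral term ∫_9^46 x·e^(−x/35) dx = 429.148.
½[f(9) + f(46)] = ½[6.95932 + 12.3586] = 9.65898.
Integral + boundary = 438.807.
Order-1 term: 1/12 · (-0.0844379 − 0.574420) = -0.0549048.
Partial sum through k=1: 438.752.
Order-2 term: −1/720 · (0.000369710 − 0.00173138) = 1.89120e-06.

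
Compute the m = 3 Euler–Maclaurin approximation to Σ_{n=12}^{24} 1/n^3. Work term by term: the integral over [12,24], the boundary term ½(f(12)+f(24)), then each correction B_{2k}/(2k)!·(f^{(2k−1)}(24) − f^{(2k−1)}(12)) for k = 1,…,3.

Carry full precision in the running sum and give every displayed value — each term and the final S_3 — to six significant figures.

Integral: ∫_12^24 1/x^3 dx = 0.00260417.
Boundary: ½(f(12) + f(24)) = ½(0.000578704 + 7.23380e-05) = 0.000325521.
So far: 0.00292969.
Correction k=1: B_{2}/2! · (f^{(1)}(24) − f^{(1)}(12)) = 1/12 · (-9.04225e-06 − (-0.000144676)) = 1.13028e-05.
Partial sum through k=1: 0.00294099.
Correction k=2: B_{4}/4! · (f^{(3)}(24) − f^{(3)}(12)) = −1/720 · (-3.13967e-07 − (-2.00939e-05)) = -2.74721e-08.
Partial sum through k=2: 0.00294096.
Correction k=3: B_{6}/6! · (f^{(5)}(24) − f^{(5)}(12)) = 1/30240 · (-2.28934e-08 − (-5.86071e-06)) = 1.93050e-10.

S_3 ≈ 0.00294096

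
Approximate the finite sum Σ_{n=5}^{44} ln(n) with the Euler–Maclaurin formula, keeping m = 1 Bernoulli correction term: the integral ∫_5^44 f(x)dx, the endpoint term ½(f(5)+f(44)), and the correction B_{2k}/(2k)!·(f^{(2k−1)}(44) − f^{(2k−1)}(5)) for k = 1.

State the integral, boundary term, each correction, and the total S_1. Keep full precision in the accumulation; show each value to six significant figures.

∫_5^44 ln(x) dx evaluates to 119.457.
½[f(5) + f(44)] = ½[1.60944 + 3.78419] = 2.69681.
Running total after boundary: 122.154.
Correction k=1: B_{2}/2! · (f^{(1)}(44) − f^{(1)}(5)) = 1/12 · (0.0227273 − 0.200000) = -0.0147727.

S_1 ≈ 122.139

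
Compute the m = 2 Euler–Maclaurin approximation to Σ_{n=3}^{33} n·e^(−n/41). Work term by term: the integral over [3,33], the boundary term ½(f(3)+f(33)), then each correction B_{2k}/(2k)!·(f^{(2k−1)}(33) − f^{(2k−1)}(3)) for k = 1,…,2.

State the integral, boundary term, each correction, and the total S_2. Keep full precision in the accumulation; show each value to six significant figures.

The integral term ∫_3^33 x·e^(−x/41) dx = 320.083.
Endpoint term: (f(3) + f(33))/2 = (2.78833 + 14.7557)/2 = 8.77201.
Running total after boundary: 328.855.
k=1: B_{2}/(2)! × [f^{(1)}(33) − f^{(1)}(3)] = 1/12 × (0.0872473 − 0.861434) = -0.0645156.
Running total after k=1: 328.791.
k=2: B_{4}/(4)! × [f^{(3)}(33) − f^{(3)}(3)] = −1/720 × (0.000583898 − 0.00161827) = 1.43663e-06.

S_2 ≈ 328.791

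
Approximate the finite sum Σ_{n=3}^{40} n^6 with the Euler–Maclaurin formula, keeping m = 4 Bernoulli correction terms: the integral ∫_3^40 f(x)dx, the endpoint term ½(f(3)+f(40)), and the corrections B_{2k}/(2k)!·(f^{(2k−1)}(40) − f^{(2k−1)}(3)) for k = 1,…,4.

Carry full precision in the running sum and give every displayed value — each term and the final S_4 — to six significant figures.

The integral term ∫_3^40 x^6 dx = 2.34057e+10.
Endpoint term: (f(3) + f(40))/2 = (729.000 + 4.09600e+09)/2 = 2.04800e+09.
So far: 2.54537e+10.
k=1: B_{2}/(2)! × [f^{(1)}(40) − f^{(1)}(3)] = 1/12 × (6.14400e+08 − 1458.00) = 5.11999e+07.
Partial sum through k=1: 2.55049e+10.
k=2: B_{4}/(4)! × [f^{(3)}(40) − f^{(3)}(3)] = −1/720 × (7.68000e+06 − 3240.00) = -10662.2.
Partial sum through k=2: 2.55049e+10.
k=3: B_{6}/(6)! × [f^{(5)}(40) − f^{(5)}(3)] = 1/30240 × (28800.0 − 2160.00) = 0.880952.
Partial sum through k=3: 2.55049e+10.
k=4: B_{8}/(8)! × [f^{(7)}(40) − f^{(7)}(3)] = −1/1209600 × (0.00000 − 0.00000) = 0.00000.

S_4 ≈ 2.55049e+10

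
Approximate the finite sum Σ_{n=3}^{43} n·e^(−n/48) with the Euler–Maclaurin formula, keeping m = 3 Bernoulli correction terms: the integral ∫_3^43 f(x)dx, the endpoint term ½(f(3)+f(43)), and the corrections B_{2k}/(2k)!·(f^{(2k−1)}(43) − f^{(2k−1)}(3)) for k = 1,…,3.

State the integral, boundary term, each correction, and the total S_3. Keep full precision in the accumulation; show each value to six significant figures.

S_3 ≈ 526.489

The integral term ∫_3^43 x·e^(−x/48) dx = 516.372.
Boundary: ½(f(3) + f(43)) = ½(2.81824 + 17.5555) = 10.1869.
Running total after boundary: 526.559.
Correction k=1: B_{2}/2! · (f^{(1)}(43) − f^{(1)}(3)) = 1/12 · (0.0425278 − 0.880700) = -0.0698477.
Partial sum through k=1: 526.489.
Correction k=2: B_{4}/4! · (f^{(3)}(43) − f^{(3)}(3)) = −1/720 · (0.000372857 − 0.00119771) = 1.14563e-06.
Partial sum through k=2: 526.489.
Correction k=3: B_{6}/6! · (f^{(5)}(43) − f^{(5)}(3)) = 1/30240 · (3.15649e-07 − 8.73773e-07) = -1.84565e-11.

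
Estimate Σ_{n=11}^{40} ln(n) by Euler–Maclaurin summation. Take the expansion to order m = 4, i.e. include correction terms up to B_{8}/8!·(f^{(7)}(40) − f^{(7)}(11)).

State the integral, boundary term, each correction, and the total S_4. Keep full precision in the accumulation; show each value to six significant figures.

S_4 ≈ 95.2162

∫_11^40 ln(x) dx evaluates to 92.1783.
Endpoint term: (f(11) + f(40))/2 = (2.39790 + 3.68888)/2 = 3.04339.
Running total after boundary: 95.2217.
Order-1 term: 1/12 · (0.0250000 − 0.0909091) = -0.00549242.
After k=1: 95.2162.
Order-2 term: −1/720 · (3.12500e-05 − 0.00150263) = 2.04358e-06.
After k=2: 95.2162.
Order-3 term: 1/30240 · (2.34375e-07 − 0.000149021) = -4.92020e-09.
After k=3: 95.2162.
Order-4 term: −1/1209600 · (4.39453e-09 − 3.69474e-05) = 3.05415e-11.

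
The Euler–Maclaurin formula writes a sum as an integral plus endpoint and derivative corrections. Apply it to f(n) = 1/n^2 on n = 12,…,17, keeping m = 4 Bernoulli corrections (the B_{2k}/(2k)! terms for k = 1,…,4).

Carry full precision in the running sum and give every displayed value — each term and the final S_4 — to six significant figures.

The integral term ∫_12^17 1/x^2 dx = 0.0245098.
Endpoint term: (f(12) + f(17))/2 = (0.00694444 + 0.00346021)/2 = 0.00520233.
Integral + boundary = 0.0297121.
Correction k=1: B_{2}/2! · (f^{(1)}(17) − f^{(1)}(12)) = 1/12 · (-0.000407083 − (-0.00115741)) = 6.25270e-05.
After k=1: 0.0297747.
Correction k=2: B_{4}/4! · (f^{(3)}(17) − f^{(3)}(12)) = −1/720 · (-1.69031e-05 − (-9.64506e-05)) = -1.10483e-07.
After k=2: 0.0297745.
Correction k=3: B_{6}/6! · (f^{(5)}(17) − f^{(5)}(12)) = 1/30240 · (-1.75465e-06 − (-2.00939e-05)) = 6.06456e-10.
After k=3: 0.0297745.
Correction k=4: B_{8}/8! · (f^{(7)}(17) − f^{(7)}(12)) = −1/1209600 · (-3.40001e-07 − (-7.81429e-06)) = -6.17914e-12.

S_4 ≈ 0.0297745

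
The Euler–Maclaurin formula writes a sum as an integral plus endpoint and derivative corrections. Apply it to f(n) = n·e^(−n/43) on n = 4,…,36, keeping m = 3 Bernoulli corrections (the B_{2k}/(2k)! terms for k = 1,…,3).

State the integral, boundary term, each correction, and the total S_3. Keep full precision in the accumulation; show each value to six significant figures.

∫_4^36 x·e^(−x/43) dx evaluates to 370.860.
Boundary: ½(f(4) + f(36)) = ½(3.64469 + 15.5850) = 9.61485.
Integral + boundary = 380.475.
Correction k=1: B_{2}/2! · (f^{(1)}(36) − f^{(1)}(4)) = 1/12 · (0.0704749 − 0.826412) = -0.0629948.
Running total after k=1: 380.412.
Correction k=2: B_{4}/4! · (f^{(3)}(36) − f^{(3)}(4)) = −1/720 · (0.000506387 − 0.00143253) = 1.28632e-06.
Running total after k=2: 380.412.
Correction k=3: B_{6}/6! · (f^{(5)}(36) − f^{(5)}(4)) = 1/30240 · (5.27127e-07 − 1.30780e-06) = -2.58158e-11.

S_3 ≈ 380.412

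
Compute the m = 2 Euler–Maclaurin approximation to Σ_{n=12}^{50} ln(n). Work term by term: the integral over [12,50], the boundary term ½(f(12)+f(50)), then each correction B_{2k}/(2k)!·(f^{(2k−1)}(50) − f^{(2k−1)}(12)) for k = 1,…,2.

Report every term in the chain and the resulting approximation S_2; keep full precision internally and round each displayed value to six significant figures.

S_2 ≈ 130.975

∫_12^50 ln(x) dx evaluates to 127.782.
Boundary: ½(f(12) + f(50)) = ½(2.48491 + 3.91202) = 3.19846.
Integral + boundary = 130.981.
Correction k=1: B_{2}/2! · (f^{(1)}(50) − f^{(1)}(12)) = 1/12 · (0.0200000 − 0.0833333) = -0.00527778.
After k=1: 130.975.
Correction k=2: B_{4}/4! · (f^{(3)}(50) − f^{(3)}(12)) = −1/720 · (1.60000e-05 − 0.00115741) = 1.58529e-06.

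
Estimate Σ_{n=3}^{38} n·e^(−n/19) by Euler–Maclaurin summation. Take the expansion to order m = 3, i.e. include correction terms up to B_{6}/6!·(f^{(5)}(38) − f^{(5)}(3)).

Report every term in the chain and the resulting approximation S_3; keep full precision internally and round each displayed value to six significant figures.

∫_3^38 x·e^(−x/19) dx evaluates to 210.379.
½[f(3) + f(38)] = ½[2.56182 + 5.14274] = 3.85228.
So far: 214.231.
k=1: B_{2}/(2)! × [f^{(1)}(38) − f^{(1)}(3)] = 1/12 × (-0.135335 − 0.719107) = -0.0712035.
Partial sum through k=1: 214.160.
k=2: B_{4}/(4)! × [f^{(3)}(38) − f^{(3)}(3)] = −1/720 × (0.000374890 − 0.00672295) = 8.81676e-06.
Partial sum through k=2: 214.160.
k=3: B_{6}/(6)! × [f^{(5)}(38) − f^{(5)}(3)] = 1/30240 × (3.11543e-06 − 3.17283e-05) = -9.46193e-10.

S_3 ≈ 214.160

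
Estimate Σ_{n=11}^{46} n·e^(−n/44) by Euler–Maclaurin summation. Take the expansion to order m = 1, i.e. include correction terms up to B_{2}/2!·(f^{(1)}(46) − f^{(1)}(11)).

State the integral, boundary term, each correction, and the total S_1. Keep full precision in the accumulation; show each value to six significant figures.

The integral term ∫_11^46 x·e^(−x/44) dx = 492.631.
Boundary: ½(f(11) + f(46)) = ½(8.56681 + 16.1705) = 12.3686.
Integral + boundary = 505.000.
k=1: B_{2}/(2)! × [f^{(1)}(46) − f^{(1)}(11)] = 1/12 × (-0.0159787 − 0.584101) = -0.0500066.

S_1 ≈ 504.950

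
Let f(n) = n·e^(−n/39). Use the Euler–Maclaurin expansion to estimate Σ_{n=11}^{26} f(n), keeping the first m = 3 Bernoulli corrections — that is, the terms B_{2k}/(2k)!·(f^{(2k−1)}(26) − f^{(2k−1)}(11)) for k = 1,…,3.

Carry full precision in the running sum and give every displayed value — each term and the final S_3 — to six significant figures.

S_3 ≈ 180.038

Integral: ∫_11^26 x·e^(−x/39) dx = 169.246.
½[f(11) + f(26)] = ½[8.29659 + 13.3488] = 10.8227.
So far: 180.069.
k=1: B_{2}/(2)! × [f^{(1)}(26) − f^{(1)}(11)] = 1/12 × (0.171139 − 0.541502) = -0.0308636.
Running total after k=1: 180.038.
k=2: B_{4}/(4)! × [f^{(3)}(26) − f^{(3)}(11)] = −1/720 × (0.000787622 − 0.00134778) = 7.77996e-07.
Running total after k=2: 180.038.
k=3: B_{6}/(6)! × [f^{(5)}(26) − f^{(5)}(11)] = 1/30240 × (9.61688e-07 − 1.53816e-06) = -1.90632e-11.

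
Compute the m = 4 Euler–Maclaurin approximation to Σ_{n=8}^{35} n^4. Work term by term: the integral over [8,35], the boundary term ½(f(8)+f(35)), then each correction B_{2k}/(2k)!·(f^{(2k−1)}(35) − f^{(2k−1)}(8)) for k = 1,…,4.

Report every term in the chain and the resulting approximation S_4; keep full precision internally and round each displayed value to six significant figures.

Integral: ∫_8^35 x^4 dx = 1.04978e+07.
Endpoint term: (f(8) + f(35))/2 = (4096.00 + 1.50062e+06)/2 = 752360.
So far: 1.12502e+07.
Order-1 term: 1/12 · (171500 − 2048.00) = 14121.0.
Partial sum through k=1: 1.12643e+07.
Order-2 term: −1/720 · (840.000 − 192.000) = -0.900000.
Partial sum through k=2: 1.12643e+07.
Order-3 term: 1/30240 · (0.00000 − 0.00000) = 0.00000.
Partial sum through k=3: 1.12643e+07.
Order-4 term: −1/1209600 · (0.00000 − 0.00000) = 0.00000.

S_4 ≈ 1.12643e+07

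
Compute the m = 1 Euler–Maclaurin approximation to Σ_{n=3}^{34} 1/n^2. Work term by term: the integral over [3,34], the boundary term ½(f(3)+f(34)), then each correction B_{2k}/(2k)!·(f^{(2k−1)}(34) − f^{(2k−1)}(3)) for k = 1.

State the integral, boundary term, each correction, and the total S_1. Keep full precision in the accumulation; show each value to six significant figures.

∫_3^34 1/x^2 dx evaluates to 0.303922.
Endpoint term: (f(3) + f(34))/2 = (0.111111 + 0.000865052)/2 = 0.0559881.
Running total after boundary: 0.359910.
Order-1 term: 1/12 · (-5.08854e-05 − (-0.0740741)) = 0.00616860.

S_1 ≈ 0.366078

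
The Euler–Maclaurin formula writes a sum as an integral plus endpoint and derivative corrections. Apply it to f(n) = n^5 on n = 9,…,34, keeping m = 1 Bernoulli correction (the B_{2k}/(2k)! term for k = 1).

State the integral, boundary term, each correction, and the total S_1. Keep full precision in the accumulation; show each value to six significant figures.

S_1 ≈ 2.80680e+08

Integral: ∫_9^34 x^5 dx = 2.57379e+08.
Boundary: ½(f(9) + f(34)) = ½(59049.0 + 4.54354e+07) = 2.27472e+07.
Integral + boundary = 2.80126e+08.
Correction k=1: B_{2}/2! · (f^{(1)}(34) − f^{(1)}(9)) = 1/12 · (6.68168e+06 − 32805.0) = 554073.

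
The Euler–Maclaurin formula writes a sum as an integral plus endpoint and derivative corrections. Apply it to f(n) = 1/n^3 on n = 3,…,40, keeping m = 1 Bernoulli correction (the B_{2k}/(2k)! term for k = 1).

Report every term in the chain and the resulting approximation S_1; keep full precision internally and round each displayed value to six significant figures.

The integral term ∫_3^40 1/x^3 dx = 0.0552431.
Boundary: ½(f(3) + f(40)) = ½(0.0370370 + 1.56250e-05) = 0.0185263.
Running total after boundary: 0.0737694.
k=1: B_{2}/(2)! × [f^{(1)}(40) − f^{(1)}(3)] = 1/12 × (-1.17187e-06 − (-0.0370370)) = 0.00308632.

S_1 ≈ 0.0768557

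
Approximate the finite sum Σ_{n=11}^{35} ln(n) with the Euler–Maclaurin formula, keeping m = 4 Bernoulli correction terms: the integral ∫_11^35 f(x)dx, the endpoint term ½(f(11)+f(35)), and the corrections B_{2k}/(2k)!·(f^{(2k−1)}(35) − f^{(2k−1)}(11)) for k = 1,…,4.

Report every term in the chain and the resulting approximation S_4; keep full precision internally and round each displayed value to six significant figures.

S_4 ≈ 77.0318

Integral: ∫_11^35 ln(x) dx = 74.0603.
½[f(11) + f(35)] = ½[2.39790 + 3.55535] = 2.97662.
Integral + boundary = 77.0370.
k=1: B_{2}/(2)! × [f^{(1)}(35) − f^{(1)}(11)] = 1/12 × (0.0285714 − 0.0909091) = -0.00519481.
Running total after k=1: 77.0318.
k=2: B_{4}/(4)! × [f^{(3)}(35) − f^{(3)}(11)] = −1/720 × (4.66472e-05 − 0.00150263) = 2.02220e-06.
Running total after k=2: 77.0318.
k=3: B_{6}/(6)! × [f^{(5)}(35) − f^{(5)}(11)] = 1/30240 × (4.56952e-07 − 0.000149021) = -4.91284e-09.
Running total after k=3: 77.0318.
k=4: B_{8}/(8)! × [f^{(7)}(35) − f^{(7)}(11)] = −1/1209600 × (1.11907e-08 − 3.69474e-05) = 3.05359e-11.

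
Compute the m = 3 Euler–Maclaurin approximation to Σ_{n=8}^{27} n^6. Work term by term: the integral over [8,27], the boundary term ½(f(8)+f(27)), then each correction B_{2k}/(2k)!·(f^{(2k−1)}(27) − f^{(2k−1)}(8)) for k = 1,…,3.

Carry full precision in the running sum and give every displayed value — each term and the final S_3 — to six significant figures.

The integral term ∫_8^27 x^6 dx = 1.49404e+09.
Boundary: ½(f(8) + f(27)) = ½(262144 + 3.87420e+08) = 1.93841e+08.
So far: 1.68788e+09.
Order-1 term: 1/12 · (8.60934e+07 − 196608) = 7.15807e+06.
After k=1: 1.69504e+09.
Order-2 term: −1/720 · (2.36196e+06 − 61440.0) = -3195.17.
After k=2: 1.69503e+09.
Order-3 term: 1/30240 · (19440.0 − 5760.00) = 0.452381.

S_3 ≈ 1.69503e+09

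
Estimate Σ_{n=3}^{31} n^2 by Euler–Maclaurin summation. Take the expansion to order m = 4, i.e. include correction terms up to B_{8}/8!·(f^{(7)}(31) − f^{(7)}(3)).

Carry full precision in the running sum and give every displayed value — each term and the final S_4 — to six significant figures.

The integral term ∫_3^31 x^2 dx = 9921.33.
Boundary: ½(f(3) + f(31)) = ½(9.00000 + 961.000) = 485.000.
Integral + boundary = 10406.3.
k=1: B_{2}/(2)! × [f^{(1)}(31) − f^{(1)}(3)] = 1/12 × (62.0000 − 6.00000) = 4.66667.
Partial sum through k=1: 10411.0.
k=2: B_{4}/(4)! × [f^{(3)}(31) − f^{(3)}(3)] = −1/720 × (0.00000 − 0.00000) = 0.00000.
Partial sum through k=2: 10411.0.
k=3: B_{6}/(6)! × [f^{(5)}(31) − f^{(5)}(3)] = 1/30240 × (0.00000 − 0.00000) = 0.00000.
Partial sum through k=3: 10411.0.
k=4: B_{8}/(8)! × [f^{(7)}(31) − f^{(7)}(3)] = −1/1209600 × (0.00000 − 0.00000) = 0.00000.

S_4 ≈ 10411.0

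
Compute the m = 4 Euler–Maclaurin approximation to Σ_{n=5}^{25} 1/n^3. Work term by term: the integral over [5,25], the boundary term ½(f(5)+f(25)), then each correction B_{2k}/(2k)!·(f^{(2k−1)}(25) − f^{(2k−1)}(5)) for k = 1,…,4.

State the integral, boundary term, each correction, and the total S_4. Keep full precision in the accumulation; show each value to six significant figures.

The integral term ∫_5^25 1/x^3 dx = 0.0192000.
½[f(5) + f(25)] = ½[0.00800000 + 6.40000e-05] = 0.00403200.
Integral + boundary = 0.0232320.
k=1: B_{2}/(2)! × [f^{(1)}(25) − f^{(1)}(5)] = 1/12 × (-7.68000e-06 − (-0.00480000)) = 0.000399360.
Partial sum through k=1: 0.0236314.
k=2: B_{4}/(4)! × [f^{(3)}(25) − f^{(3)}(5)] = −1/720 × (-2.45760e-07 − (-0.00384000)) = -5.33299e-06.
Partial sum through k=2: 0.0236260.
k=3: B_{6}/(6)! × [f^{(5)}(25) − f^{(5)}(5)] = 1/30240 × (-1.65151e-08 − (-0.00645120)) = 2.13333e-07.
Partial sum through k=3: 0.0236262.
k=4: B_{8}/(8)! × [f^{(7)}(25) − f^{(7)}(5)] = −1/1209600 × (-1.90254e-09 − (-0.0185795)) = -1.53600e-08.

S_4 ≈ 0.0236262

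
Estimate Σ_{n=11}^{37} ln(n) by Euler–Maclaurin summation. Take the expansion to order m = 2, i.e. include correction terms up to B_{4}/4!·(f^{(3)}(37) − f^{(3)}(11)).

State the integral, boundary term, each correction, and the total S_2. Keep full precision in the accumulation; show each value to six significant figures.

S_2 ≈ 84.2262

The integral term ∫_11^37 ln(x) dx = 81.2271.
Boundary: ½(f(11) + f(37)) = ½(2.39790 + 3.61092) = 3.00441.
Running total after boundary: 84.2315.
k=1: B_{2}/(2)! × [f^{(1)}(37) − f^{(1)}(11)] = 1/12 × (0.0270270 − 0.0909091) = -0.00532351.
After k=1: 84.2262.
k=2: B_{4}/(4)! × [f^{(3)}(37) − f^{(3)}(11)] = −1/720 × (3.94843e-05 − 0.00150263) = 2.03215e-06.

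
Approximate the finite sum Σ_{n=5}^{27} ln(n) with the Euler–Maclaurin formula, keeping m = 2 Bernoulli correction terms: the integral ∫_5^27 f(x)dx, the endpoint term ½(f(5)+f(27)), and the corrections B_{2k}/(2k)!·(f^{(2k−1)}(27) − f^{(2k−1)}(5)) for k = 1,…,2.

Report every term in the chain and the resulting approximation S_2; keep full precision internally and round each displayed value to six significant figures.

Integral: ∫_5^27 ln(x) dx = 58.9404.
½[f(5) + f(27)] = ½[1.60944 + 3.29584] = 2.45264.
So far: 61.3930.
Order-1 term: 1/12 · (0.0370370 − 0.200000) = -0.0135802.
Partial sum through k=1: 61.3795.
Order-2 term: −1/720 · (0.000101611 − 0.0160000) = 2.20811e-05.

S_2 ≈ 61.3795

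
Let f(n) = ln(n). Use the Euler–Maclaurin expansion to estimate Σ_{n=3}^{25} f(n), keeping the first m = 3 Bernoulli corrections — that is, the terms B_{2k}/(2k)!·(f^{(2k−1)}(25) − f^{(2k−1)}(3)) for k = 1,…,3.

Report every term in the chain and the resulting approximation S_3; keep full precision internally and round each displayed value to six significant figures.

Integral: ∫_3^25 ln(x) dx = 55.1761.
Boundary: ½(f(3) + f(25)) = ½(1.09861 + 3.21888) = 2.15874.
Integral + boundary = 57.3348.
k=1: B_{2}/(2)! × [f^{(1)}(25) − f^{(1)}(3)] = 1/12 × (0.0400000 − 0.333333) = -0.0244444.
Partial sum through k=1: 57.3104.
k=2: B_{4}/(4)! × [f^{(3)}(25) − f^{(3)}(3)] = −1/720 × (0.000128000 − 0.0740741) = 0.000102703.
Partial sum through k=2: 57.3105.
k=3: B_{6}/(6)! × [f^{(5)}(25) − f^{(5)}(3)] = 1/30240 × (2.45760e-06 − 0.0987654) = -3.26597e-06.

S_3 ≈ 57.3105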